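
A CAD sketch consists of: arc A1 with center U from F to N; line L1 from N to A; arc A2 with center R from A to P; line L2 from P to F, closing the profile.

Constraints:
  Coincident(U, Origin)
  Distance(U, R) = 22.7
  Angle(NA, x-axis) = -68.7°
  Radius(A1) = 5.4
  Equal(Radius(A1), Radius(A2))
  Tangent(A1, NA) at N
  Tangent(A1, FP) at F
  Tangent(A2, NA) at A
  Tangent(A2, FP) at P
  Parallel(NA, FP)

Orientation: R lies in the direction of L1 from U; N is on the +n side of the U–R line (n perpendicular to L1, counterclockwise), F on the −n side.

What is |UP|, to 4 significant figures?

23.33

The slot axis is L1's direction at -68.7°, so u = (cos -68.7°, sin -68.7°) = (0.3633, -0.9317) and n = (−sin -68.7°, cos -68.7°) = (0.9317, 0.3633). U is at the origin and R lies 22.7 along u from U, so R = 22.7·u = (8.246, -21.15). Tangency of A1 to both parallel lines with radius 5.4 puts N and F at U ± 5.4·n: N = (5.031, 1.962), F = (-5.031, -1.962). Equal radii place A and P the same way about R: A = R + 5.4·n = (13.28, -19.19), P = R − 5.4·n = (3.215, -23.11). Then |UP| = |P − U| = 23.33.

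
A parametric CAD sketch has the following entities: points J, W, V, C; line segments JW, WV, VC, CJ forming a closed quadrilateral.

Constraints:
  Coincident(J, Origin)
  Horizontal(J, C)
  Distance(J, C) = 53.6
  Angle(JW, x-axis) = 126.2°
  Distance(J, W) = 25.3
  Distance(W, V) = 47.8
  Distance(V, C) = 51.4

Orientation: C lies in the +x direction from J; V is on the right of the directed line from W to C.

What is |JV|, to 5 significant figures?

23.109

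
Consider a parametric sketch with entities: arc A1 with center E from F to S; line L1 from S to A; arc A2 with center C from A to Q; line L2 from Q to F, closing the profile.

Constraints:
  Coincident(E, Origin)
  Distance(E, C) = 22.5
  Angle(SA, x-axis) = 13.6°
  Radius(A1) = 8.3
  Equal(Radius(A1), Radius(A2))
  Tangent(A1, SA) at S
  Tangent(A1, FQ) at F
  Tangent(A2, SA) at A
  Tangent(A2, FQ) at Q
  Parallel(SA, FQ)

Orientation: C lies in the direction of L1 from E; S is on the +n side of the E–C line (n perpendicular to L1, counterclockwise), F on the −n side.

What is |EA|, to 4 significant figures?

23.98

The slot axis is L1's direction at 13.6°, so u = (cos 13.6°, sin 13.6°) = (0.9720, 0.2351) and n = (−sin 13.6°, cos 13.6°) = (-0.2351, 0.9720). E is at the origin and C lies 22.5 along u from E, so C = 22.5·u = (21.87, 5.291). Tangency of A1 to both parallel lines with radius 8.3 puts S and F at E ± 8.3·n: S = (-1.952, 8.067), F = (1.952, -8.067). Equal radii place A and Q the same way about C: A = C + 8.3·n = (19.92, 13.36), Q = C − 8.3·n = (23.82, -2.777). Then |EA| = |A − E| = 23.98.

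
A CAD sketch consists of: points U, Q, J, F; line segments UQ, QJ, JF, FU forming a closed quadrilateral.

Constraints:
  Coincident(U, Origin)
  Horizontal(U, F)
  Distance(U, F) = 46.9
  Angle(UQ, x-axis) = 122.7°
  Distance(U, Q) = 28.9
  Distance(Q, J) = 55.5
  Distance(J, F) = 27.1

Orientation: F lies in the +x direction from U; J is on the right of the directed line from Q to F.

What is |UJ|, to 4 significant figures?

28.08

Checks: |QJ| = 55.50 ✓; |JF| = 27.10 ✓.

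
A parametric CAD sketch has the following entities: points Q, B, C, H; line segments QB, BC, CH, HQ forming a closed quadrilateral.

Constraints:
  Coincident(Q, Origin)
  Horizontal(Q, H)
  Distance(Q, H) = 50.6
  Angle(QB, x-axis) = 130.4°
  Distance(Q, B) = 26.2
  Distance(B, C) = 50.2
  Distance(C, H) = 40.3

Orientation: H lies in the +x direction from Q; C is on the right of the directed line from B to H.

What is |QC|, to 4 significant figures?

24.01

Checks: Q = (0.00, 0.00) ✓; |BC| = 50.20 ✓; |CH| = 40.30 ✓.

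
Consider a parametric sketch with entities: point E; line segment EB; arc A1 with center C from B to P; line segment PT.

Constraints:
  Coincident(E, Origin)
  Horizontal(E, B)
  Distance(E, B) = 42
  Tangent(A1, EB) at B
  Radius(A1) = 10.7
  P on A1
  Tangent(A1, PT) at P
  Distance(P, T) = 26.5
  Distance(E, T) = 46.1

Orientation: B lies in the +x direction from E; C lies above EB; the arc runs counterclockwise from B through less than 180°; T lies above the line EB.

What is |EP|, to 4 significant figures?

52.44

Checks: ∠(CB, BE) = 90.00° ✓; |CP| = 10.70 ✓; ∠(CP, PT) = 90.00° ✓; |PT| = 26.50 ✓; |ET| = 46.10 ✓.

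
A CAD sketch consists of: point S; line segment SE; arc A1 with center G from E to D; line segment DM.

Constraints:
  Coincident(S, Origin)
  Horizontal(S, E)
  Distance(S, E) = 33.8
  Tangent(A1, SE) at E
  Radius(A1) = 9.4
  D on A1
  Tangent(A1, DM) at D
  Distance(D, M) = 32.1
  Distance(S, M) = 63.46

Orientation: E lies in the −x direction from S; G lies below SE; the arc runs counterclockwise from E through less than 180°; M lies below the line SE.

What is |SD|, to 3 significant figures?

43.5

Checks: |SE| = 33.80 ✓; |GD| = 9.400 ✓; ∠(GD, DM) = 90.00° ✓; |DM| = 32.10 ✓; |SM| = 63.46 ✓.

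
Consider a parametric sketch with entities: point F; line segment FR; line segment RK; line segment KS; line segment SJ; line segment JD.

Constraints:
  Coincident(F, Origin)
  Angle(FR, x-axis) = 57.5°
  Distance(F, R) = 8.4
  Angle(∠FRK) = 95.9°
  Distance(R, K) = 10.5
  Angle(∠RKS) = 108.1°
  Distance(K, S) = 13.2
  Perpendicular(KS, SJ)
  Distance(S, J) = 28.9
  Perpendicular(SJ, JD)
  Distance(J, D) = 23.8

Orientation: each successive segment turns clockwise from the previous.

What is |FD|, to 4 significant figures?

21.58

F is at the origin; FR runs at 57.5° with length 8.4, so R = (4.513, 7.084). ∠FRK = 95.9° gives RK at -26.60° from the x-axis; with |RK| = 10.5, K = (13.90, 2.383). ∠RKS = 108.1° gives KS at -98.50° from the x-axis; with |KS| = 13.2, S = (11.95, -10.67). KS ⟂ SJ, so SJ runs at 171.5°; with |SJ| = 28.9, J = (-16.63, -6.400). SJ ⟂ JD, so JD runs at 81.50°; with |JD| = 23.8, D = (-13.11, 17.14). Then |FD| = |D − F| = 21.58.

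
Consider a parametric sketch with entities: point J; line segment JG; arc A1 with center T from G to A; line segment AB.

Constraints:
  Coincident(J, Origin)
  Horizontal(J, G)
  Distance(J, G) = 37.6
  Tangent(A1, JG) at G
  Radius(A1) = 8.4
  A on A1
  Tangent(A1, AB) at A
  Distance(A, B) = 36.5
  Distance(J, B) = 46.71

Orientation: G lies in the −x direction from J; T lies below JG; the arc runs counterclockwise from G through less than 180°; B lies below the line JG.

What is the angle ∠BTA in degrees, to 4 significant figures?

77.04°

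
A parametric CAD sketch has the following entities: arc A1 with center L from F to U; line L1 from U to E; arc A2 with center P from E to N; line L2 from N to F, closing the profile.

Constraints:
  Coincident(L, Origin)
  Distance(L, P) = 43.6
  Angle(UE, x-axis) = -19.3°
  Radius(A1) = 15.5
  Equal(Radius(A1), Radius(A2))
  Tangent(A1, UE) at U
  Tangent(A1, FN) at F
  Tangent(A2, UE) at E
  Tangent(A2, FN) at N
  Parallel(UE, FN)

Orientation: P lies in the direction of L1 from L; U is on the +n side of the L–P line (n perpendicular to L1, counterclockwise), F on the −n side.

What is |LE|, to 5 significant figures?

46.273

Tangency of A1 to both parallel lines with radius 15.5 puts U and F at L ± 15.5·n: U = (5.1230, 14.629), F = (-5.1230, -14.629). Equal radii place E and N the same way about P: E = P + 15.5·n = (46.273, 0.21849), N = P − 15.5·n = (36.027, -29.039). Then |LE| = |E − L| = 46.273.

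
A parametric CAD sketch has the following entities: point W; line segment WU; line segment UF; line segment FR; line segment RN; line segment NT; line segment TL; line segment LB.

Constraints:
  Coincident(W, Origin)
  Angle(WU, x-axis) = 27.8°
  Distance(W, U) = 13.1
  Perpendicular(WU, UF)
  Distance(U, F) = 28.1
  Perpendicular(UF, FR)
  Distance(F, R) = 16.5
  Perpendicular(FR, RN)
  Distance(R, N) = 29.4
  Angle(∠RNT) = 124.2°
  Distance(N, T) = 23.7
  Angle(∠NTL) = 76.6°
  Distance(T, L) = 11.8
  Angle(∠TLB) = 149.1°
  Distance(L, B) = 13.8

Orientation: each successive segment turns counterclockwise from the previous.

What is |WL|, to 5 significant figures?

20.706

∠RNT = 124.2° gives NT at -6.4000° from the x-axis; with |NT| = 23.7, T = (21.151, -5.3775). ∠NTL = 76.6° gives TL at 97.000° from the x-axis; with |TL| = 11.8, L = (19.713, 6.3346). Then |WL| = |L − W| = 20.706.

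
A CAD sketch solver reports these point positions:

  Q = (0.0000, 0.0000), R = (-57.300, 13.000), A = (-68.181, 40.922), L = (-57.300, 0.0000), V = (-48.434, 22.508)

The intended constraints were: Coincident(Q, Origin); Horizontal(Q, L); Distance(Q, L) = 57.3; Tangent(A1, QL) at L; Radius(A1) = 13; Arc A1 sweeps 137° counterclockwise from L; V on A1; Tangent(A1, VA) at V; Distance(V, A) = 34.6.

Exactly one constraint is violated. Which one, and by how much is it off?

Distance(V, A) = 34.6 — off by 7.60.

Q = (0.00, 0.00) ✓; Q.y = 0.00, L.y = 0.00 ✓; |QL| = 57.30 ✓; ∠(RL, LQ) = 90.00° ✓; |RL| = 13.00 ✓; bearing(R→V) − bearing(R→L) = 137.0° ✓; |RV| = 13.00 ✓; ∠(RV, VA) = 90.00° ✓; |VA| = 27.00 ✗.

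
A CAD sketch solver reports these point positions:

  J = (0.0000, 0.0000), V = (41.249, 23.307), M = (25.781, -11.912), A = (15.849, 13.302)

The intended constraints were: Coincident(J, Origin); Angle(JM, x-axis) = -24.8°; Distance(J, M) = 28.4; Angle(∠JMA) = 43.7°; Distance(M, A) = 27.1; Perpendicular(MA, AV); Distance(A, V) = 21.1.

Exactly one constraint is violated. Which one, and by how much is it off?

Distance(A, V) = 21.1 — off by 6.20.

J = (0.00, 0.00) ✓; JM at -24.80° ✓; |JM| = 28.40 ✓; ∠JMA = 43.70° ✓; |MA| = 27.10 ✓; ∠(MA, AV) = 90.00° ✓; |AV| = 27.30 ✗.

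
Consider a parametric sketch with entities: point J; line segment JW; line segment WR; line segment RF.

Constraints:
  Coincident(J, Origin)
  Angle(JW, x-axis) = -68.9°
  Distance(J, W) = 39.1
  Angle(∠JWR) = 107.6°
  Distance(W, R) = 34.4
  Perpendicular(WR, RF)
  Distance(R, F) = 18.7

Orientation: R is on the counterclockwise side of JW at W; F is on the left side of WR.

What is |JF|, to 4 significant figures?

49.81

∠JWR = 107.6°, so WR runs at -68.9° + (180° − 107.6°) = 3.500° from the x-axis; with |WR| = 34.4, R = W + 34.4·(cos 3.500°, sin 3.500°) = (48.41, -34.38). WR ⟂ RF; with |RF| = 18.7 on the left of WR, F = R + 18.7·(-0.06105, 0.9981) = (47.27, -15.71). Then |JF| = |F − J| = 49.81.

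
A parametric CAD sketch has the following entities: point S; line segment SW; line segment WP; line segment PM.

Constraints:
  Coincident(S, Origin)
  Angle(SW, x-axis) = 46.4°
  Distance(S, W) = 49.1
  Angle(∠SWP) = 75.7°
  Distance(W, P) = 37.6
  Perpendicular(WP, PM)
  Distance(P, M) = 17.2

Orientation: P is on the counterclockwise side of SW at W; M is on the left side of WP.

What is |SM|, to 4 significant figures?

39.64

∠SWP = 75.7°, so WP runs at 46.4° + (180° − 75.7°) = 150.7° from the x-axis; with |WP| = 37.6, P = W + 37.6·(cos 150.7°, sin 150.7°) = (1.071, 53.96). WP ⟂ PM; with |PM| = 17.2 on the left of WP, M = P + 17.2·(-0.4894, -0.8721) = (-7.347, 38.96). Then |SM| = |M − S| = 39.64.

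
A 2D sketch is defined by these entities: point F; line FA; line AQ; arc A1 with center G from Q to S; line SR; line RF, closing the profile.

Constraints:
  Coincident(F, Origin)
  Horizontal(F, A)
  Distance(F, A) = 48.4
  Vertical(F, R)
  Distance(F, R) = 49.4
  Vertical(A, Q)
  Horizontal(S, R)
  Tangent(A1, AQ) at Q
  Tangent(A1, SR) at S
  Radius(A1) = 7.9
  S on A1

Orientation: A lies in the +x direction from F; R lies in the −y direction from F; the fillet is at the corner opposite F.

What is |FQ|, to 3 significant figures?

63.8

F is at the origin; FA is horizontal with |FA| = 48.4 and A on the +x side, so A = (48.4, 0.00). F and R share the same x with |FR| = 49.4 and R on the −y side, so R = (0.00, -49.4). The virtual corner opposite F is at (48.4, -49.4). Since A1 is tangent to AQ there, GQ ⟂ AQ and tangency of A1 to SR means the radius GS is perpendicular to SR, with radius 7.9, so the center G sits 7.9 in from both sides at G = (40.5, -41.5). That places the tangent points at Q = (48.4, -41.5) on AQ and S = (40.5, -49.4) on SR. Then |FQ| = |Q − F| = 63.8.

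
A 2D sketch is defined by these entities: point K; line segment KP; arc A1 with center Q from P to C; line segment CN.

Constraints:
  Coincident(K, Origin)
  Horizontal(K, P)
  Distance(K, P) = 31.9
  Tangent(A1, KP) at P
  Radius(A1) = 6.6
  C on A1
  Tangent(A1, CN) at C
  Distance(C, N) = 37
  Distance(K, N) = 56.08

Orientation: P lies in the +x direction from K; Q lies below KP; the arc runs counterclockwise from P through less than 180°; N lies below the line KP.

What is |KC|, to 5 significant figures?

26.802

Checks: K = (0.00, 0.00) ✓; |QC| = 6.600 ✓; ∠(QC, CN) = 90.00° ✓; |CN| = 37.00 ✓; |KN| = 56.08 ✓.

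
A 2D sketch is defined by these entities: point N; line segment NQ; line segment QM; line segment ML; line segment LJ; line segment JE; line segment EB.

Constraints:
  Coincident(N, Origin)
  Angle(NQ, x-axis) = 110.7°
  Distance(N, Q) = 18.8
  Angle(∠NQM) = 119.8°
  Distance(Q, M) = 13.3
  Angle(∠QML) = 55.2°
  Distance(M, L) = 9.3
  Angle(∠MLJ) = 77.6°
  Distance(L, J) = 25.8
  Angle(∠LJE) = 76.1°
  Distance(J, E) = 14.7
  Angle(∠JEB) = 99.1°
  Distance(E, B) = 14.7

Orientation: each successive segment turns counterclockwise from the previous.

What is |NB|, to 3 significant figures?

31.7

N is at the origin; NQ runs at 110.7° with length 18.8, so Q = (-6.65, 17.6). ∠NQM = 119.8° gives QM at 171° from the x-axis; with |QM| = 13.3, M = (-19.8, 19.7). ∠QML = 55.2° gives ML at -64.3° from the x-axis; with |ML| = 9.3, L = (-15.7, 11.3). ∠MLJ = 77.6° gives LJ at 38.1° from the x-axis; with |LJ| = 25.8, J = (4.56, 27.2). ∠LJE = 76.1° gives JE at 142° from the x-axis; with |JE| = 14.7, E = (-7.03, 36.3). ∠JEB = 99.1° gives EB at -137° from the x-axis; with |EB| = 14.7, B = (-17.8, 26.3). Then |NB| = |B − N| = 31.7.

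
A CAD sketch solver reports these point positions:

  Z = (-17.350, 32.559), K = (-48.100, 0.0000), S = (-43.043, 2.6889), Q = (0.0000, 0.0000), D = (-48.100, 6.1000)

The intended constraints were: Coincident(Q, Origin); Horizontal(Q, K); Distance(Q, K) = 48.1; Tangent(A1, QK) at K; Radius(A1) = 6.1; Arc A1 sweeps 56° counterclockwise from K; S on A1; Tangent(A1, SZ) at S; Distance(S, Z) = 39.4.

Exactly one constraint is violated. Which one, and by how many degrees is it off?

Tangent(A1, SZ) at S — off by 6.70°.

Q = (0.00, 0.00) ✓; Q.y = 0.00, K.y = 0.00 ✓; |QK| = 48.10 ✓; ∠(DK, KQ) = 90.00° ✓; |DK| = 6.100 ✓; bearing(D→S) − bearing(D→K) = 56.00° ✓; |DS| = 6.100 ✓; ∠(DS, SZ) = 96.70° ✗; |SZ| = 39.40 ✓.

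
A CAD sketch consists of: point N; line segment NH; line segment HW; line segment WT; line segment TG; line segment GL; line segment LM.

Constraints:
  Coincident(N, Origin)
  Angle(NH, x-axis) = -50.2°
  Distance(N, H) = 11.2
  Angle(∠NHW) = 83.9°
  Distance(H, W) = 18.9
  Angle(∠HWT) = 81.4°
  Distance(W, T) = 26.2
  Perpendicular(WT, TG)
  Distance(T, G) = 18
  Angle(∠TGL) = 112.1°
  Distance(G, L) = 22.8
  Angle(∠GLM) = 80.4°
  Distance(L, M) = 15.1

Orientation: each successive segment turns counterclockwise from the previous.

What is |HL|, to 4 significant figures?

8.205

WT is perpendicular to TG, so TG runs at -125.5°; with |TG| = 18.0, G = (-11.46, 5.528). ∠TGL = 112.1° gives GL at -57.60° from the x-axis; with |GL| = 22.8, L = (0.7564, -13.72). Then |HL| = |L − H| = 8.205.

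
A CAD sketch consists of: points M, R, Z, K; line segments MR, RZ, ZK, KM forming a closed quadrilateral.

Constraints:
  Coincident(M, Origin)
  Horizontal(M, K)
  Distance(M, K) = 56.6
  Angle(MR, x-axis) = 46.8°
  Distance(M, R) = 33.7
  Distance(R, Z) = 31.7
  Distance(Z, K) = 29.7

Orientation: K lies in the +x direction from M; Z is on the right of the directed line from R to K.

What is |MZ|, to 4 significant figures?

28.51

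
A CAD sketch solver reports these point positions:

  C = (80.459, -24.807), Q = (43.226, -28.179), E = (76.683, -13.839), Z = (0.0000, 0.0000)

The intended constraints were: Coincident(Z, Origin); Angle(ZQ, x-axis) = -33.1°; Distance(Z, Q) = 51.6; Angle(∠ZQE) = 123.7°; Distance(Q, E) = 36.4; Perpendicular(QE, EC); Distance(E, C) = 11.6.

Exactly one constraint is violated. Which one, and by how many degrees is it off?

Perpendicular(QE, EC) — off by 4.20°.

Z = (0.00, 0.00) ✓; ZQ at -33.10° ✓; |ZQ| = 51.60 ✓; ∠ZQE = 123.7° ✓; |QE| = 36.40 ✓; ∠(QE, EC) = 94.20° ✗; |EC| = 11.60 ✓.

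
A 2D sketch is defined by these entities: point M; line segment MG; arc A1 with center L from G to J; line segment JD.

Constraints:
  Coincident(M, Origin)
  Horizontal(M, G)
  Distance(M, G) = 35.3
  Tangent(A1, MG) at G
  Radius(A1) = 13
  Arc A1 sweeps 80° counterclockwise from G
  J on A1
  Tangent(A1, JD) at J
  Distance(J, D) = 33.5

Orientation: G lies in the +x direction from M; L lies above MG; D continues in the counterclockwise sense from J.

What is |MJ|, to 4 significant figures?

49.29

M is at the origin; MG is horizontal with |MG| = 35.3 and G on the +x side, so G = (35.30, 0.000). A1 meets MG tangentially, so LG is at right angles to MG, so L = G + (0, 13) = (35.30, 13.00). On A1, G sits at bearing -90° from L; an 80° counterclockwise sweep puts J at bearing -10°, so J = L + 13.0·(cos -10°, sin -10°) = (48.10, 10.74). Then |MJ| = |J − M| = 49.29.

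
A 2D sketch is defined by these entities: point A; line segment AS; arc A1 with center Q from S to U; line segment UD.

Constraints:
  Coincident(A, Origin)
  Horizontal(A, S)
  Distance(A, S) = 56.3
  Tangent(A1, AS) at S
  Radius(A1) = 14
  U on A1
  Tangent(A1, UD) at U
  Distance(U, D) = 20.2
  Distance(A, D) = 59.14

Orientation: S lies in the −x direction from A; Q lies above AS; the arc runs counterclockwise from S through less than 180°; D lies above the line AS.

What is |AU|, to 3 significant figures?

45.7

Checks: |AS| = 56.30 ✓; |QU| = 14.00 ✓; ∠(QU, UD) = 90.00° ✓; |UD| = 20.20 ✓; |AD| = 59.14 ✓.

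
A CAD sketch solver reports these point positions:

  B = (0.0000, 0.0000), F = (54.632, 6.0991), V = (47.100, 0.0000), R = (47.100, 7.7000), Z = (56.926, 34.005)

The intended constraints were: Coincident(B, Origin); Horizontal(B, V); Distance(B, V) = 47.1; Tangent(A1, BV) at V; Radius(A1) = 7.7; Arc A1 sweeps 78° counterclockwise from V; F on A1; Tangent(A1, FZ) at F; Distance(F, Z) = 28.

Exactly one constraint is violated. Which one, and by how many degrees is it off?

Tangent(A1, FZ) at F — off by 7.30°.

B = (0.00, 0.00) ✓; B.y = 0.00, V.y = 0.00 ✓; |BV| = 47.10 ✓; ∠(RV, VB) = 90.00° ✓; |RV| = 7.700 ✓; bearing(R→F) − bearing(R→V) = 78.00° ✓; |RF| = 7.700 ✓; ∠(RF, FZ) = 82.70° ✗; |FZ| = 28.00 ✓.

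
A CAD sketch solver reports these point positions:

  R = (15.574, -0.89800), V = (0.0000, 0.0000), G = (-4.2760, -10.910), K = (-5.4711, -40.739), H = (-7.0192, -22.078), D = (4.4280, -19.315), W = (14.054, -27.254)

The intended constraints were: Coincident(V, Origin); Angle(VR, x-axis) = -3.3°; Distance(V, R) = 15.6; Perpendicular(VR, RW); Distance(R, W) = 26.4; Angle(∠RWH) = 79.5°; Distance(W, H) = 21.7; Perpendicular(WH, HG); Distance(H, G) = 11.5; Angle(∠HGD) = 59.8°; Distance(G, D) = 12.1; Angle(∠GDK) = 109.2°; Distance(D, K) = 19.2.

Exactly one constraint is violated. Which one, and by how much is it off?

Distance(D, K) = 19.2 — off by 4.40.

V = (0.00, 0.00) ✓; VR at -3.300° ✓; |VR| = 15.60 ✓; ∠(VR, RW) = 90.00° ✓; |RW| = 26.40 ✓; ∠RWH = 79.50° ✓; |WH| = 21.70 ✓; ∠(WH, HG) = 90.00° ✓; |HG| = 11.50 ✓; ∠HGD = 59.80° ✓; |GD| = 12.10 ✓; ∠GDK = 109.2° ✓; |DK| = 23.60 ✗.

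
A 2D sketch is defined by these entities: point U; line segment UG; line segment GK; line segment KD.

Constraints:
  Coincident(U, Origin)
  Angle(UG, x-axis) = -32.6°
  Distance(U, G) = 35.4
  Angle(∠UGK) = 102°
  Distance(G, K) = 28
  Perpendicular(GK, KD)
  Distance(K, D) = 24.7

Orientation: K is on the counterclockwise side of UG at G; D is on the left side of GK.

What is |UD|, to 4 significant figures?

36.73

U is at the origin; UG runs at -32.6° with length 35.4, so G = 35.4·(cos -32.6°, sin -32.6°) = (29.82, -19.07). ∠UGK = 102.0°, so GK runs at -32.6° + (180° − 102.0°) = 45.40° from the x-axis; with |GK| = 28.0, K = G + 28.0·(cos 45.40°, sin 45.40°) = (49.48, 0.8642). GK is perpendicular to KD; with |KD| = 24.7 on the left of GK, D = K + 24.7·(-0.7120, 0.7022) = (31.90, 18.21). Then |UD| = |D − U| = 36.73.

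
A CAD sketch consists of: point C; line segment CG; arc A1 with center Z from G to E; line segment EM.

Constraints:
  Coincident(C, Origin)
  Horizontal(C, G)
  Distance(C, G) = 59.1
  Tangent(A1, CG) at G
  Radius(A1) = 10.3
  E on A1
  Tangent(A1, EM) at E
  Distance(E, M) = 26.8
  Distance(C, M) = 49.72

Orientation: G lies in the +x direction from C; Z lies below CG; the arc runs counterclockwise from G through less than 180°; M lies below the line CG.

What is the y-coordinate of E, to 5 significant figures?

-6.2155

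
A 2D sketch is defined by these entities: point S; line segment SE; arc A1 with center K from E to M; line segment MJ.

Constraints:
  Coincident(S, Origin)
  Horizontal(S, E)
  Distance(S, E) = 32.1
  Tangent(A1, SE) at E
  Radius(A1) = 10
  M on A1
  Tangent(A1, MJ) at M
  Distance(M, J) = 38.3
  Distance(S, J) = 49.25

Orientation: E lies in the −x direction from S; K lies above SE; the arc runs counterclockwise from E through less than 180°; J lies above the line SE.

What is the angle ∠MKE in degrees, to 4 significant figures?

81.47°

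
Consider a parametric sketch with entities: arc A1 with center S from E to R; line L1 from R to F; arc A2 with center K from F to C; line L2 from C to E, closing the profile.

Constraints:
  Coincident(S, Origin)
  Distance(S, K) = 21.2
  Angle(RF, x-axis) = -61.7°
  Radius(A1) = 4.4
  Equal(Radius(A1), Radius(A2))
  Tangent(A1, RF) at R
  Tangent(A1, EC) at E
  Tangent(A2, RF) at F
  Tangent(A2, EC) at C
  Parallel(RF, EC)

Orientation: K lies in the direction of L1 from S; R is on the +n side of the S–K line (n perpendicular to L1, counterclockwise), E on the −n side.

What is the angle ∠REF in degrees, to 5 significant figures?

67.457°

The slot axis is L1's direction at -61.7°, so u = (cos -61.7°, sin -61.7°) = (0.47409, -0.88048) and n = (−sin -61.7°, cos -61.7°) = (0.88048, 0.47409). S is at the origin and K lies 21.2 along u from S, so K = 21.2·u = (10.051, -18.666). Tangency of A1 to both parallel lines with radius 4.4 puts R and E at S ± 4.4·n: R = (3.8741, 2.0860), E = (-3.8741, -2.0860). Equal radii place F and C the same way about K: F = K + 4.4·n = (13.925, -16.580), C = K − 4.4·n = (6.1766, -20.752). Then cos ∠REF = ER·EF / (|ER||EF|), giving 67.457°.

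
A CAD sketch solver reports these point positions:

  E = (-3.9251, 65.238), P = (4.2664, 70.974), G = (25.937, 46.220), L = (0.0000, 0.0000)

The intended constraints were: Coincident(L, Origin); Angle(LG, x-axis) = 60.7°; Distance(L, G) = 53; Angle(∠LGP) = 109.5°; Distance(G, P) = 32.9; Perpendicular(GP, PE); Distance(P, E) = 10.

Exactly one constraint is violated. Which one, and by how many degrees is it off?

Perpendicular(GP, PE) — off by 6.20°.

L = (0.00, 0.00) ✓; LG at 60.70° ✓; |LG| = 53.00 ✓; ∠LGP = 109.5° ✓; |GP| = 32.90 ✓; ∠(GP, PE) = 83.80° ✗; |PE| = 10.00 ✓.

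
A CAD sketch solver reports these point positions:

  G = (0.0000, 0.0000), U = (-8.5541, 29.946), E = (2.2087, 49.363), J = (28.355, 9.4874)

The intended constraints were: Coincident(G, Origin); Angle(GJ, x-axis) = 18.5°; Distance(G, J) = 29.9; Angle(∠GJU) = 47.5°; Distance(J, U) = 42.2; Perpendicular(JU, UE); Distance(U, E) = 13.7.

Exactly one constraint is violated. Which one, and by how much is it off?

Distance(U, E) = 13.7 — off by 8.50.

G = (0.00, 0.00) ✓; GJ at 18.50° ✓; |GJ| = 29.90 ✓; ∠GJU = 47.50° ✓; |JU| = 42.20 ✓; ∠(JU, UE) = 90.00° ✓; |UE| = 22.20 ✗.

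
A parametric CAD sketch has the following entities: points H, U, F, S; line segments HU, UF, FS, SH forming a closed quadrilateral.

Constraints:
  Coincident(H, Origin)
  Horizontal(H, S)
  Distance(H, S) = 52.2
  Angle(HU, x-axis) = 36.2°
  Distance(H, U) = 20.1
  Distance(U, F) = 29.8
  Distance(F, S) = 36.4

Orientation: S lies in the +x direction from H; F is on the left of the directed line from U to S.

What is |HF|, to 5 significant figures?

49.742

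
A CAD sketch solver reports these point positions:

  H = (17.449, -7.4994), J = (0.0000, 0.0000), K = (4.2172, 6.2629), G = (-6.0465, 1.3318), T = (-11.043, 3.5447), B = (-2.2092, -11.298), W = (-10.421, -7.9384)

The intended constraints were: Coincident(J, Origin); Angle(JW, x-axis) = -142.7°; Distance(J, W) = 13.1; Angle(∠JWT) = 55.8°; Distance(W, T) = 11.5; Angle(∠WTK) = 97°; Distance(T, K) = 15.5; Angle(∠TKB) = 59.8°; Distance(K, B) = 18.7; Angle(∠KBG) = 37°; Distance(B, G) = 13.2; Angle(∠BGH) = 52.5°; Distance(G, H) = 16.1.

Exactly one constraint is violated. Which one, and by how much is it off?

Distance(G, H) = 16.1 — off by 9.00.

J = (0.00, 0.00) ✓; JW at -142.7° ✓; |JW| = 13.10 ✓; ∠JWT = 55.80° ✓; |WT| = 11.50 ✓; ∠WTK = 97.00° ✓; |TK| = 15.50 ✓; ∠TKB = 59.80° ✓; |KB| = 18.70 ✓; ∠KBG = 37.00° ✓; |BG| = 13.20 ✓; ∠BGH = 52.50° ✓; |GH| = 25.10 ✗.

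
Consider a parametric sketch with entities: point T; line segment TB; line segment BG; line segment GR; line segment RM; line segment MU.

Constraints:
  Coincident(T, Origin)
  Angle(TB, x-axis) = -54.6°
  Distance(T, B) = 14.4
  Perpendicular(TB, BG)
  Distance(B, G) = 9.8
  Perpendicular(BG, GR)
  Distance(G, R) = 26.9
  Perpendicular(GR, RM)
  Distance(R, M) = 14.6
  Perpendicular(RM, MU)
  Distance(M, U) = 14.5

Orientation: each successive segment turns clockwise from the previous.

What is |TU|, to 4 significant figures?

5.200

T is at the origin; TB runs at -54.6° with length 14.4, so B = (8.342, -11.74). TB ⟂ BG, so BG runs at -144.6°; with |BG| = 9.8, G = (0.3534, -17.41). BG ⟂ GR, so GR runs at 125.4°; with |GR| = 26.9, R = (-15.23, 4.512). GR is perpendicular to RM, so RM runs at 35.40°; with |RM| = 14.6, M = (-3.328, 12.97). RM is perpendicular to MU, so MU runs at -54.60°; with |MU| = 14.5, U = (5.071, 1.150). Then |TU| = |U − T| = 5.200.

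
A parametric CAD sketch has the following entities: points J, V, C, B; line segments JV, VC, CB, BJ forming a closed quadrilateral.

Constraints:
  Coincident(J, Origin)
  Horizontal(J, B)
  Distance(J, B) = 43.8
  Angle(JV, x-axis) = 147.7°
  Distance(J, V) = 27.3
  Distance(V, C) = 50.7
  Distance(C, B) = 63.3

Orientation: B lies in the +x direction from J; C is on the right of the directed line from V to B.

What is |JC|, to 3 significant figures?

35.5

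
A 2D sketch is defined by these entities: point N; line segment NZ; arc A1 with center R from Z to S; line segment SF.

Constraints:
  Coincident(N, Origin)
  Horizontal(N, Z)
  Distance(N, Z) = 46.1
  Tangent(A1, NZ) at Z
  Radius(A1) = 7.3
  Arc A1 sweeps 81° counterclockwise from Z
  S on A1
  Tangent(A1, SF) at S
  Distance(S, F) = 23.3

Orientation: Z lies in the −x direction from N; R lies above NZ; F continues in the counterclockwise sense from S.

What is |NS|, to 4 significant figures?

39.37

N is at the origin; NZ is horizontal with |NZ| = 46.1 and Z on the −x side, so Z = (-46.10, 0.000). The tangent condition forces RZ to be normal to NZ, so R = Z + (0, 7.3) = (-46.10, 7.300). On A1, Z sits at bearing -90° from R; an 81° counterclockwise sweep puts S at bearing -9°, so S = R + 7.3·(cos -9°, sin -9°) = (-38.89, 6.158). Then |NS| = |S − N| = 39.37.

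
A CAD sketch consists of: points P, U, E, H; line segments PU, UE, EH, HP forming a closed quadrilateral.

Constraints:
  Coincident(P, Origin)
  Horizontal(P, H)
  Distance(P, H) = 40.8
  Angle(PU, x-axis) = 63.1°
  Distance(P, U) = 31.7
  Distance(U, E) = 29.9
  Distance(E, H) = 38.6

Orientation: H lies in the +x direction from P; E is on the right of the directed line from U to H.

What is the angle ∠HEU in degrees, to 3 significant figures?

67.5°

P is at the origin; PH is horizontal with |PH| = 40.8 and H in +x, so H = (40.8, 0). PU runs at 63.1° with |PU| = 31.7, so U = (14.3, 28.3). E is determined by |UE| = 29.9 and |EH| = 38.6 together: it lies at the intersection of circle(U, 29.9) and circle(H, 38.6). With |UH| = 38.7, the foot of the radical line on UH is 11.7 from U and the perpendicular offset is √(29.9² − 11.7²) = 27.5. Taking the right-of-UH solution: E = (2.21, 0.941).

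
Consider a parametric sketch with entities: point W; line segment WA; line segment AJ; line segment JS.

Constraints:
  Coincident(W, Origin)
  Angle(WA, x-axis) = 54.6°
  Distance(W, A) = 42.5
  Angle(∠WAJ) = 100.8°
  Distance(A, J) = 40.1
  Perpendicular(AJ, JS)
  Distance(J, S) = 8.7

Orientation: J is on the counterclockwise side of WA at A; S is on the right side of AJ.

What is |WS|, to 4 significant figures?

69.68

W is at the origin; WA runs at 54.6° with length 42.5, so A = 42.5·(cos 54.6°, sin 54.6°) = (24.62, 34.64). ∠WAJ = 100.8°, so AJ runs at 54.6° + (180° − 100.8°) = 133.8° from the x-axis; with |AJ| = 40.1, J = A + 40.1·(cos 133.8°, sin 133.8°) = (-3.135, 63.59). AJ is perpendicular to JS; with |JS| = 8.7 on the right of AJ, S = J + 8.7·(0.7218, 0.6921) = (3.144, 69.61). Then |WS| = |S − W| = 69.68.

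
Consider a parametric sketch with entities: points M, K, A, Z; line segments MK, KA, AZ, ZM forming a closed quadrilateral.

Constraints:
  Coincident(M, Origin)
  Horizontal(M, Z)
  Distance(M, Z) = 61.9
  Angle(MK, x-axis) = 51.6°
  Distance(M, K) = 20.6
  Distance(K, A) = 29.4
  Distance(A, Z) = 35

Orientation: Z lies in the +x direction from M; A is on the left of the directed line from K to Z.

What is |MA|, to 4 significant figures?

48.43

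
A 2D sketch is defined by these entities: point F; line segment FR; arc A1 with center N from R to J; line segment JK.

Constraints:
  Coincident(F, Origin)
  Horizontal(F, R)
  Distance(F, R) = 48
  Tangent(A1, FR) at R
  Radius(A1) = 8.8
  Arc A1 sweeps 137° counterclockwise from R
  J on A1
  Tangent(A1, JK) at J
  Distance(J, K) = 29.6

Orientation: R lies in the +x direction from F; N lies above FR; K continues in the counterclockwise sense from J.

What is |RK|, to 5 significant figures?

38.725

F is at the origin; FR is horizontal with |FR| = 48.0 and R on the +x side, so R = (48.000, 0.0000). The tangent condition forces NR to be normal to FR, so N = R + (0, 8.8) = (48.000, 8.8000). On A1, R sits at bearing -90° from N; a 137° counterclockwise sweep puts J at bearing 47°, so J = N + 8.8·(cos 47°, sin 47°) = (54.002, 15.236). Tangency of A1 to JK means the radius NJ is perpendicular to JK, so JK runs along (−sin 47°, cos 47°); with |JK| = 29.6, K = (32.354, 35.423). Then |RK| = |K − R| = 38.725.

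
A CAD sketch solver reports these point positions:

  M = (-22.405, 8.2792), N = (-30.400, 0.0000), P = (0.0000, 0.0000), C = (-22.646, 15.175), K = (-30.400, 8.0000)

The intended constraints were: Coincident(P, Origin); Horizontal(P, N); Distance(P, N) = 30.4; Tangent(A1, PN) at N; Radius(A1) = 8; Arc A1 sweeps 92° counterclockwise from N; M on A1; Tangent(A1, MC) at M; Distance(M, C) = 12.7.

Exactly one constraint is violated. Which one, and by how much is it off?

Distance(M, C) = 12.7 — off by 5.80.

P = (0.00, 0.00) ✓; P.y = 0.00, N.y = 0.00 ✓; |PN| = 30.40 ✓; ∠(KN, NP) = 90.00° ✓; |KN| = 8.000 ✓; bearing(K→M) − bearing(K→N) = 92.00° ✓; |KM| = 8.000 ✓; ∠(KM, MC) = 90.00° ✓; |MC| = 6.900 ✗.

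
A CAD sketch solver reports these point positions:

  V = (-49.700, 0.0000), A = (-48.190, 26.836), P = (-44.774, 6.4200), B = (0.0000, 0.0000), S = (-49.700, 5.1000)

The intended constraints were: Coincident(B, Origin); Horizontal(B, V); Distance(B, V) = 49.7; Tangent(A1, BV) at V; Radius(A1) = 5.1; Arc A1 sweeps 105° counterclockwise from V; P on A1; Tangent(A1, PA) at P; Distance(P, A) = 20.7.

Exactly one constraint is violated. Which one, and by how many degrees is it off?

Tangent(A1, PA) at P — off by 5.50°.

B = (0.00, 0.00) ✓; B.y = 0.00, V.y = 0.00 ✓; |BV| = 49.70 ✓; ∠(SV, VB) = 90.00° ✓; |SV| = 5.100 ✓; bearing(S→P) − bearing(S→V) = 105.0° ✓; |SP| = 5.100 ✓; ∠(SP, PA) = 95.50° ✗; |PA| = 20.70 ✓.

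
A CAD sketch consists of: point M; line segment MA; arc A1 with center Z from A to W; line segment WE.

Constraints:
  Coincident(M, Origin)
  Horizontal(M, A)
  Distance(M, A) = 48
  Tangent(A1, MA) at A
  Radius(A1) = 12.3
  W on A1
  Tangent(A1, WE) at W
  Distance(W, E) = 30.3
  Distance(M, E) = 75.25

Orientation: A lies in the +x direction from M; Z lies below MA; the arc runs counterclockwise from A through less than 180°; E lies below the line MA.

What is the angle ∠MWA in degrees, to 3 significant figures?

82.1°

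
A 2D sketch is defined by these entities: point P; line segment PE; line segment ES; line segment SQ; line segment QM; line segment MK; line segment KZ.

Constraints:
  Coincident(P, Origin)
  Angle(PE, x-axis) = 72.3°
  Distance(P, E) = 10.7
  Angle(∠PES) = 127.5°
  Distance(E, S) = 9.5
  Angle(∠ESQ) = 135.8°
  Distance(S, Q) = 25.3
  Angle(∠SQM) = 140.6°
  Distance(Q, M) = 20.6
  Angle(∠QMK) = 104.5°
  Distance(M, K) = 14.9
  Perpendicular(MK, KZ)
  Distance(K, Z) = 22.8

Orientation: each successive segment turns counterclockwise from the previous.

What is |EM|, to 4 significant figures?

48.46

∠ESQ = 135.8° gives SQ at 169.0° from the x-axis; with |SQ| = 25.3, Q = (-27.00, 22.82). ∠SQM = 140.6° gives QM at -151.6° from the x-axis; with |QM| = 20.6, M = (-45.12, 13.02). Then |EM| = |M − E| = 48.46.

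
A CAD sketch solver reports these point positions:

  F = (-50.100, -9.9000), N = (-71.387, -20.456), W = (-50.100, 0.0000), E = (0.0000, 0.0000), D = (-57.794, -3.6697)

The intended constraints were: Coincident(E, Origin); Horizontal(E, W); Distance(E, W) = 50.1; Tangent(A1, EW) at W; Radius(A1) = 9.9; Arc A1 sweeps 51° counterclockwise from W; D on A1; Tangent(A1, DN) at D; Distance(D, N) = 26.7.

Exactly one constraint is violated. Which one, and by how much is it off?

Distance(D, N) = 26.7 — off by 5.10.

E = (0.00, 0.00) ✓; E.y = 0.00, W.y = 0.00 ✓; |EW| = 50.10 ✓; ∠(FW, WE) = 90.00° ✓; |FW| = 9.900 ✓; bearing(F→D) − bearing(F→W) = 51.00° ✓; |FD| = 9.900 ✓; ∠(FD, DN) = 90.00° ✓; |DN| = 21.60 ✗.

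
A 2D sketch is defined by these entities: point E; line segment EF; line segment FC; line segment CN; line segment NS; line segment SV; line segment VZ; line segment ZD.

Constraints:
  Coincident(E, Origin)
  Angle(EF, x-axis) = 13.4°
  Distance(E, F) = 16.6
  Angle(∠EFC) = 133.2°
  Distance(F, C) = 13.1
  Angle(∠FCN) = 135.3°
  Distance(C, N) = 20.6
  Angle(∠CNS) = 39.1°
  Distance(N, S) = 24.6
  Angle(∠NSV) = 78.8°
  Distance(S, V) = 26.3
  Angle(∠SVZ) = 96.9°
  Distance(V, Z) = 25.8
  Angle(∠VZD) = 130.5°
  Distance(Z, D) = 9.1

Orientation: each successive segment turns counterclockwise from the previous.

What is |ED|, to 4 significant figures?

53.85

E is at the origin; EF runs at 13.4° with length 16.6, so F = (16.15, 3.847). ∠EFC = 133.2° gives FC at 60.20° from the x-axis; with |FC| = 13.1, C = (22.66, 15.21). ∠FCN = 135.3° gives CN at 104.9° from the x-axis; with |CN| = 20.6, N = (17.36, 35.12). ∠CNS = 39.1° gives NS at -114.2° from the x-axis; with |NS| = 24.6, S = (7.277, 12.68). ∠NSV = 78.8° gives SV at -13.00° from the x-axis; with |SV| = 26.3, V = (32.90, 6.768). ∠SVZ = 96.9° gives VZ at 70.10° from the x-axis; with |VZ| = 25.8, Z = (41.69, 31.03). ∠VZD = 130.5° gives ZD at 119.6° from the x-axis; with |ZD| = 9.1, D = (37.19, 38.94). Then |ED| = |D − E| = 53.85.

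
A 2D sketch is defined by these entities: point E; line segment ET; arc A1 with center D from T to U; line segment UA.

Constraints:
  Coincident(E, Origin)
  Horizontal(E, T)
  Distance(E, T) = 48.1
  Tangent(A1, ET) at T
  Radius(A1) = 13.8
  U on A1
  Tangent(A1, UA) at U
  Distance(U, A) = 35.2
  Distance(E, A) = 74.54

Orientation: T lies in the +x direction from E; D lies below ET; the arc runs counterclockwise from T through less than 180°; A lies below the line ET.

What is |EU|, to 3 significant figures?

41.8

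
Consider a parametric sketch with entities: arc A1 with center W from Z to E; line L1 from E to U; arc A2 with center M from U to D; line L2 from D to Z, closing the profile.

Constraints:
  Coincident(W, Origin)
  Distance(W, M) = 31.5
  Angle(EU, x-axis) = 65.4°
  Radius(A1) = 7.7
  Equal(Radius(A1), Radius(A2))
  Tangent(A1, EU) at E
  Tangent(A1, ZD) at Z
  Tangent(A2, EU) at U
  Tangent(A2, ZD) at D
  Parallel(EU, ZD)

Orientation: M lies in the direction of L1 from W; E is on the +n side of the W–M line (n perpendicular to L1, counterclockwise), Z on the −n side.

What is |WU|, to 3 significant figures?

32.4

The slot axis is L1's direction at 65.4°, so u = (cos 65.4°, sin 65.4°) = (0.416, 0.909) and n = (−sin 65.4°, cos 65.4°) = (-0.909, 0.416). W is at the origin and M lies 31.5 along u from W, so M = 31.5·u = (13.1, 28.6). Tangency of A1 to both parallel lines with radius 7.7 puts E and Z at W ± 7.7·n: E = (-7.00, 3.21), Z = (7.00, -3.21). Equal radii place U and D the same way about M: U = M + 7.7·n = (6.11, 31.8), D = M − 7.7·n = (20.1, 25.4). Then |WU| = |U − W| = 32.4.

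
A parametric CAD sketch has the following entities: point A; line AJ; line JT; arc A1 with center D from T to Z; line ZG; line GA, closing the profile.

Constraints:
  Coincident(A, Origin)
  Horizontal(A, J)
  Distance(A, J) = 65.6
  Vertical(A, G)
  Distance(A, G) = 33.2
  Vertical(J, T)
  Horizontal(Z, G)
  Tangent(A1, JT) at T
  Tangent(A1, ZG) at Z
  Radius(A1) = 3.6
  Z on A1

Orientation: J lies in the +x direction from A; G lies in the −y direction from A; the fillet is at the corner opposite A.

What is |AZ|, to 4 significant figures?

70.33

The virtual corner opposite A is at (65.60, -33.20). A1 meets JT tangentially, so DT is at right angles to JT and the tangent condition forces DZ to be normal to ZG, with radius 3.6, so the center D sits 3.6 in from both sides at D = (62.00, -29.60). That places the tangent points at T = (65.60, -29.60) on JT and Z = (62.00, -33.20) on ZG. Then |AZ| = |Z − A| = 70.33.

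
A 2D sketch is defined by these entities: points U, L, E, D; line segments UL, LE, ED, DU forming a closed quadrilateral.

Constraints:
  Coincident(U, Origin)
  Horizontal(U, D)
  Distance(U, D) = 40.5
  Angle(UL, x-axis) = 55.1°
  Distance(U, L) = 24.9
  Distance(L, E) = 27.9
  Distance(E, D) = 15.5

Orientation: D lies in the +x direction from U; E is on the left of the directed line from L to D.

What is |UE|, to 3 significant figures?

44.5

U is at the origin; UD is horizontal with |UD| = 40.5 and D in +x, so D = (40.5, 0). UL runs at 55.1° with |UL| = 24.9, so L = (14.2, 20.4). E is determined by |LE| = 27.9 and |ED| = 15.5 together: it lies at the intersection of circle(L, 27.9) and circle(D, 15.5). With |LD| = 33.3, the foot of the radical line on LD is 24.7 from L and the perpendicular offset is √(27.9² − 24.7²) = 12.9. Taking the left-of-LD solution: E = (41.7, 15.5).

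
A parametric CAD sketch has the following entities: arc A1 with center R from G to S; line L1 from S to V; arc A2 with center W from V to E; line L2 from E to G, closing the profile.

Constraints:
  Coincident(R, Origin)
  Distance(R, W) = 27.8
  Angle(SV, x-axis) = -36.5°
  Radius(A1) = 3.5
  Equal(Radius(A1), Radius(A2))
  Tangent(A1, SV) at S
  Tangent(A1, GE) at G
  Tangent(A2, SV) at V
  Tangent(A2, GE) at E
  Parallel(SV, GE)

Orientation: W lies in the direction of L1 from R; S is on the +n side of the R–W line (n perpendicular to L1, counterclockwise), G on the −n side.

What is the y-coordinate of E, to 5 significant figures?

-19.350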